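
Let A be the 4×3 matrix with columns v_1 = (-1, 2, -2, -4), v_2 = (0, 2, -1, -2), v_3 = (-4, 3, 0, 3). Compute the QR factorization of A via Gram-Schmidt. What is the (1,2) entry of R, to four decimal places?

v_1 = (-1, 2, -2, -4); ‖v_1‖ = 5.0000, so e_1 = (-0.2000, 0.4000, -0.4000, -0.8000).
r_{12} = e_1·v_2 = 2.8000.

r_{12} = 2.8000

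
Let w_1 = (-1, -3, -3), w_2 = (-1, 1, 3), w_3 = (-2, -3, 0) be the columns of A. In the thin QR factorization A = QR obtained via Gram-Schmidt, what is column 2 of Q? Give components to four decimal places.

e_1 = w_1/‖w_1‖ = (-1, -3, -3)/4.3589 = (-0.2294, -0.6882, -0.6882).
r_{12} = e_1·w_2 = -2.5236.
u_2 = w_2 + 2.5236·e_1 = (-1.5789, -0.7368, 1.2632).
‖u_2‖ = 2.1521, so e_2 = (-0.7337, -0.3424, 0.5869).

e_2 = (-0.7337, -0.3424, 0.5869)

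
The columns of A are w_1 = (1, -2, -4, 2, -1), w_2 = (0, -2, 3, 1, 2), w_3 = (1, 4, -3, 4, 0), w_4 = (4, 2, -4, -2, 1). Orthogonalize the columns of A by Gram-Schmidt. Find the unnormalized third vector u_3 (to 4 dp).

u_3 = (0.6782, 3.4851, 0.0248, 3.9356, 1.4802)

e_1 = w_1/‖w_1‖ = (1, -2, -4, 2, -1)/5.0990 = (0.1961, -0.3922, -0.7845, 0.3922, -0.1961).
r_{12} = e_1·w_2 = -1.5689.
u_2 = w_2 + 1.5689·e_1 = (0.3077, -2.6154, 1.7692, 1.6154, 1.6923).
‖u_2‖ = 3.9419, so e_2 = (0.0781, -0.6635, 0.4488, 0.4098, 0.4293).
r_{13} = e_1·w_3 = 2.5495; r_{23} = e_2·w_3 = -2.2832.
u_3 = w_3 − 2.5495·e_1 + 2.2832·e_2 = (0.6782, 3.4851, 0.0248, 3.9356, 1.4802).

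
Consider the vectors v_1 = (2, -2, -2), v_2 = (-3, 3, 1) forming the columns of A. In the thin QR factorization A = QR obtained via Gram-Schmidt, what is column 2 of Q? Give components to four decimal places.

q_2 = (-0.4082, 0.4082, -0.8165)

q_1 = v_1/‖v_1‖ = (2, -2, -2)/3.4641 = (0.5774, -0.5774, -0.5774).
r_{12} = q_1·v_2 = -4.0415.
u_2 = v_2 + 4.0415·q_1 = (-0.6667, 0.6667, -1.3333).
‖u_2‖ = 1.6330, so q_2 = (-0.4082, 0.4082, -0.8165).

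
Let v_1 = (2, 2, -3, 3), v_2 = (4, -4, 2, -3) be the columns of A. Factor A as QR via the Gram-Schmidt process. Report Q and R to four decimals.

Q = [[0.3922, 0.8549], [0.3922, -0.4721], [-0.5883, 0.0447], [0.5883, -0.2105]], R = [[5.0990, -2.9417], [0.0000, 6.0288]]

q_1 = v_1/‖v_1‖ = (2, 2, -3, 3)/5.0990 = (0.3922, 0.3922, -0.5883, 0.5883).
r_{12} = q_1·v_2 = -2.9417.
u_2 = v_2 + 2.9417·q_1 = (5.1538, -2.8462, 0.2692, -1.2692).
‖u_2‖ = 6.0288, so q_2 = (0.8549, -0.4721, 0.0447, -0.2105).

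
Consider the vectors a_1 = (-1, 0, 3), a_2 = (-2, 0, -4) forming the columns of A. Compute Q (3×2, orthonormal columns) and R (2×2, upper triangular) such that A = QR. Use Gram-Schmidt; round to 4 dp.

Q = [[-0.3162, -0.9487], [0.0000, 0.0000], [0.9487, -0.3162]], R = [[3.1623, -3.1623], [0.0000, 3.1623]]

a_1 = (-1, 0, 3); ‖a_1‖ = 3.1623, so q_1 = (-0.3162, 0.0000, 0.9487).
q_1·a_2 = (-0.3162)·(-2) + 0.0000·0 + 0.9487·(-4) = -3.1623.
u_2 = a_2 + 3.1623·q_1 = (-3.0000, 0.0000, -1.0000).
‖u_2‖ = 3.1623, so q_2 = (-0.9487, 0.0000, -0.3162).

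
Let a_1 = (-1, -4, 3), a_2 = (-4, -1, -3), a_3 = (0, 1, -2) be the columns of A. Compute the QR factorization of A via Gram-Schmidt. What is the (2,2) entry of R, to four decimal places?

a_1 = (-1, -4, 3); ‖a_1‖ = 5.0990, so e_1 = (-0.1961, -0.7845, 0.5883).
e_1·a_2 = (-0.1961)·(-4) + (-0.7845)·(-1) + 0.5883·(-3) = -0.1961.
u_2 = a_2 + 0.1961·e_1 = (-4.0385, -1.1538, -2.8846).
r_{22} = ‖u_2‖ = 5.0952.

r_{22} = 5.0952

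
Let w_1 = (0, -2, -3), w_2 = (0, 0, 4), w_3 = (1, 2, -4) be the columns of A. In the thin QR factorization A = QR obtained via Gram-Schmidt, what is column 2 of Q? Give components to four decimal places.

q_1 = w_1/‖w_1‖ = (0, -2, -3)/3.6056 = (0.0000, -0.5547, -0.8321).
r_{12} = q_1·w_2 = -3.3282.
u_2 = w_2 + 3.3282·q_1 = (0.0000, -1.8462, 1.2308).
‖u_2‖ = 2.2188, so q_2 = (0.0000, -0.8321, 0.5547).

q_2 = (0.0000, -0.8321, 0.5547)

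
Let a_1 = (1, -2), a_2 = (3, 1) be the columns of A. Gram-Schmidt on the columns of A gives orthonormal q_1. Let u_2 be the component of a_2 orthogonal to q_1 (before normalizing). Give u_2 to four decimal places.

q_1 = a_1/‖a_1‖ = (1, -2)/2.2361 = (0.4472, -0.8944).
r_{12} = q_1·a_2 = 0.4472.
u_2 = a_2 − 0.4472·q_1 = (2.8000, 1.4000).

u_2 = (2.8000, 1.4000)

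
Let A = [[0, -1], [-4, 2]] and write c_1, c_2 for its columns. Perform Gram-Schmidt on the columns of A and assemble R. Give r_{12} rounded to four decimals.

r_{12} = -2.0000

q_1 = c_1/‖c_1‖ = (0, -4)/4.0000 = (0.0000, -1.0000).
r_{12} = q_1·c_2 = -2.0000.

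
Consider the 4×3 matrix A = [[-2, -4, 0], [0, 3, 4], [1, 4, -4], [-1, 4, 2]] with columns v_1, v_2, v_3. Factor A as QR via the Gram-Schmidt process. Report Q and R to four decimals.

Q = [[-0.8165, -0.1959, -0.3191], [0.0000, 0.4407, 0.6215], [0.4082, 0.3918, -0.7117], [-0.4082, 0.7835, -0.0735]], R = [[2.4495, 3.2660, -2.4495], [0.0000, 6.8069, 1.7629], [0.0000, 0.0000, 5.1858]]

e_1 = v_1/‖v_1‖ = (-2, 0, 1, -1)/2.4495 = (-0.8165, 0.0000, 0.4082, -0.4082).
r_{12} = e_1·v_2 = 3.2660.
u_2 = v_2 − 3.2660·e_1 = (-1.3333, 3.0000, 2.6667, 5.3333).
‖u_2‖ = 6.8069, so e_2 = (-0.1959, 0.4407, 0.3918, 0.7835).
r_{13} = e_1·v_3 = -2.4495; r_{23} = e_2·v_3 = 1.7629.
u_3 = v_3 + 2.4495·e_1 − 1.7629·e_2 = (-1.6547, 3.2230, -3.6906, -0.3813).
‖u_3‖ = 5.1858, so e_3 = (-0.3191, 0.6215, -0.7117, -0.0735).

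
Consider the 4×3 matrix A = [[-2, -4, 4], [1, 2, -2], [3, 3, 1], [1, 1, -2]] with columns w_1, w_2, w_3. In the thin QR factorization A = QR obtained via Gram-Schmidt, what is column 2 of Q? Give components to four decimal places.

w_1 = (-2, 1, 3, 1); ‖w_1‖ = 3.8730, so q_1 = (-0.5164, 0.2582, 0.7746, 0.2582).
q_1·w_2 = (-0.5164)·(-4) + 0.2582·2 + 0.7746·3 + 0.2582·1 = 5.1640.
u_2 = w_2 − 5.1640·q_1 = (-1.3333, 0.6667, -1.0000, -0.3333).
‖u_2‖ = 1.8257, so q_2 = (-0.7303, 0.3651, -0.5477, -0.1826).

q_2 = (-0.7303, 0.3651, -0.5477, -0.1826)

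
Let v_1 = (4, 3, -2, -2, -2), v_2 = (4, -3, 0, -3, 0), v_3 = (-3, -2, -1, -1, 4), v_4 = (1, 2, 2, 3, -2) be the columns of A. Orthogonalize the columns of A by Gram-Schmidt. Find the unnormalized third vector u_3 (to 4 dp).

q_1 = v_1/‖v_1‖ = (4, 3, -2, -2, -2)/6.0828 = (0.6576, 0.4932, -0.3288, -0.3288, -0.3288).
r_{12} = q_1·v_2 = 2.1372.
u_2 = v_2 − 2.1372·q_1 = (2.5946, -4.0541, 0.7027, -2.2973, 0.7027).
‖u_2‖ = 5.4252, so q_2 = (0.4783, -0.7473, 0.1295, -0.4235, 0.1295).
r_{13} = q_1·v_3 = -3.6168; r_{23} = q_2·v_3 = 0.8718.
u_3 = v_3 + 3.6168·q_1 − 0.8718·q_2 = (-1.0386, 0.4353, -2.3021, -1.8200, 2.6979).

u_3 = (-1.0386, 0.4353, -2.3021, -1.8200, 2.6979)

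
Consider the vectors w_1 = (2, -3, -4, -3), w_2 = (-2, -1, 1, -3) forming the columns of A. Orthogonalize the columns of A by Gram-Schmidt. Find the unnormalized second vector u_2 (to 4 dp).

q_1 = w_1/‖w_1‖ = (2, -3, -4, -3)/6.1644 = (0.3244, -0.4867, -0.6489, -0.4867).
r_{12} = q_1·w_2 = 0.6489.
u_2 = w_2 − 0.6489·q_1 = (-2.2105, -0.6842, 1.4211, -2.6842).

u_2 = (-2.2105, -0.6842, 1.4211, -2.6842)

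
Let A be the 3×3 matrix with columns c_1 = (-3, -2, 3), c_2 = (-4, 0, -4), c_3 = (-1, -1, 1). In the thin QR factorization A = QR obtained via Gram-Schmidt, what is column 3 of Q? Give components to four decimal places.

e_1 = c_1/‖c_1‖ = (-3, -2, 3)/4.6904 = (-0.6396, -0.4264, 0.6396).
r_{12} = e_1·c_2 = 0.0000.
u_2 = c_2 + 0.0000·e_1 = (-4.0000, 0.0000, -4.0000).
‖u_2‖ = 5.6569, so e_2 = (-0.7071, 0.0000, -0.7071).
r_{13} = e_1·c_3 = 1.7056; r_{23} = e_2·c_3 = 0.0000.
u_3 = c_3 − 1.7056·e_1 + 0.0000·e_2 = (0.0909, -0.2727, -0.0909).
‖u_3‖ = 0.3015, so e_3 = (0.3015, -0.9045, -0.3015).

e_3 = (0.3015, -0.9045, -0.3015)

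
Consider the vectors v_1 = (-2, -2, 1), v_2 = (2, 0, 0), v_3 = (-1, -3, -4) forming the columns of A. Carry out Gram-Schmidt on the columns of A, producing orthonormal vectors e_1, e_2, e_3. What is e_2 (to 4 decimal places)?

e_2 = (0.7454, -0.5963, 0.2981)

e_1 = v_1/‖v_1‖ = (-2, -2, 1)/3.0000 = (-0.6667, -0.6667, 0.3333).
r_{12} = e_1·v_2 = -1.3333.
u_2 = v_2 + 1.3333·e_1 = (1.1111, -0.8889, 0.4444).
‖u_2‖ = 1.4907, so e_2 = (0.7454, -0.5963, 0.2981).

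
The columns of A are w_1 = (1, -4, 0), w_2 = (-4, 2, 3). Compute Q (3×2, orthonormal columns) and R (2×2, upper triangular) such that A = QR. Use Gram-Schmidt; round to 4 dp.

e_1 = w_1/‖w_1‖ = (1, -4, 0)/4.1231 = (0.2425, -0.9701, 0.0000).
r_{12} = e_1·w_2 = -2.9104.
u_2 = w_2 + 2.9104·e_1 = (-3.2941, -0.8235, 3.0000).
‖u_2‖ = 4.5309, so e_2 = (-0.7270, -0.1818, 0.6621).

Q = [[0.2425, -0.7270], [-0.9701, -0.1818], [0.0000, 0.6621]], R = [[4.1231, -2.9104], [0.0000, 4.5309]]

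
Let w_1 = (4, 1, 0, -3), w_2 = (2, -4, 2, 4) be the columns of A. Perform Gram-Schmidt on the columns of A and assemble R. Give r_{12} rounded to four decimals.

r_{12} = -1.5689

w_1 = (4, 1, 0, -3); ‖w_1‖ = 5.0990, so q_1 = (0.7845, 0.1961, 0.0000, -0.5883).
r_{12} = q_1·w_2 = -1.5689.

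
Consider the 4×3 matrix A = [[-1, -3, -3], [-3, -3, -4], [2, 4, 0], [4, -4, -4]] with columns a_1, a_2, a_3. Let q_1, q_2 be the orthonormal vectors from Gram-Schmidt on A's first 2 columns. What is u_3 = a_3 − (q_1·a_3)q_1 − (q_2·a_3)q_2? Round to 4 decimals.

u_3 = (-0.8814, -2.1482, -2.7358, -0.4636)

q_1 = a_1/‖a_1‖ = (-1, -3, 2, 4)/5.4772 = (-0.1826, -0.5477, 0.3651, 0.7303).
r_{12} = q_1·a_2 = 0.7303.
u_2 = a_2 − 0.7303·q_1 = (-2.8667, -2.6000, 3.7333, -4.5333).
‖u_2‖ = 7.0333, so q_2 = (-0.4076, -0.3697, 0.5308, -0.6446).
r_{13} = q_1·a_3 = -0.1826; r_{23} = q_2·a_3 = 5.2797.
u_3 = a_3 + 0.1826·q_1 − 5.2797·q_2 = (-0.8814, -2.1482, -2.7358, -0.4636).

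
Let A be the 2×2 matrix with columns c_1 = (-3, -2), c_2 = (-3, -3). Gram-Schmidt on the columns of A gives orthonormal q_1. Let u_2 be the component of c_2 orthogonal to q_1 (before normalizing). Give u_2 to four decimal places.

c_1 = (-3, -2); ‖c_1‖ = 3.6056, so q_1 = (-0.8321, -0.5547).
q_1·c_2 = (-0.8321)·(-3) + (-0.5547)·(-3) = 4.1603.
u_2 = c_2 − 4.1603·q_1 = (0.4615, -0.6923).

u_2 = (0.4615, -0.6923)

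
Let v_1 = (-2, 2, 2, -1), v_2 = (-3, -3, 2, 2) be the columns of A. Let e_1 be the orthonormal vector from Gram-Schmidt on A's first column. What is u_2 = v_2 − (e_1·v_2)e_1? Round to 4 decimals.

u_2 = (-2.6923, -3.3077, 1.6923, 2.1538)

e_1 = v_1/‖v_1‖ = (-2, 2, 2, -1)/3.6056 = (-0.5547, 0.5547, 0.5547, -0.2774).
r_{12} = e_1·v_2 = 0.5547.
u_2 = v_2 − 0.5547·e_1 = (-2.6923, -3.3077, 1.6923, 2.1538).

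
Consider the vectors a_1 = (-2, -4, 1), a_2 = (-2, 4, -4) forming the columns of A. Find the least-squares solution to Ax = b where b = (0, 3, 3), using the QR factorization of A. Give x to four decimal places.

e_1 = a_1/‖a_1‖ = (-2, -4, 1)/4.5826 = (-0.4364, -0.8729, 0.2182).
r_{12} = e_1·a_2 = -3.4915.
u_2 = a_2 + 3.4915·e_1 = (-3.5238, 0.9524, -3.2381).
‖u_2‖ = 4.8795, so e_2 = (-0.7222, 0.1952, -0.6636).
Qᵀb = (-1.9640, -1.4053).
Back-substitute: x_2 = -1.4053/4.8795 = -0.2880.
x_1 = (-1.9640 + 3.4915·(-0.2880))/4.5826 = -0.6480.

x = (-0.6480, -0.2880)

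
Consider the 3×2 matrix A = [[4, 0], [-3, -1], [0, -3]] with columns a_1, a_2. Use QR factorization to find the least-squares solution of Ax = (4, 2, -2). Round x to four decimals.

a_1 = (4, -3, 0); ‖a_1‖ = 5.0000, so e_1 = (0.8000, -0.6000, 0.0000).
e_1·a_2 = 0.8000·0 + (-0.6000)·(-1) + 0.0000·(-3) = 0.6000.
u_2 = a_2 − 0.6000·e_1 = (-0.4800, -0.6400, -3.0000).
‖u_2‖ = 3.1048, so e_2 = (-0.1546, -0.2061, -0.9662).
Qᵀb = (2.0000, 0.9018).
Back-substitute: x_2 = 0.9018/3.1048 = 0.2905.
x_1 = (2.0000 − 0.6000·0.2905)/5.0000 = 0.3651.

x = (0.3651, 0.2905)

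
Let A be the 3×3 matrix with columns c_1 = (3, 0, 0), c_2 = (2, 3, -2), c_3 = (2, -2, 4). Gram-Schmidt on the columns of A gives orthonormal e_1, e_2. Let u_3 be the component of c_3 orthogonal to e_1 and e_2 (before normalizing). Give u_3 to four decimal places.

u_3 = (0.0000, 1.2308, 1.8462)

e_1 = c_1/‖c_1‖ = (3, 0, 0)/3.0000 = (1.0000, 0.0000, 0.0000).
r_{12} = e_1·c_2 = 2.0000.
u_2 = c_2 − 2.0000·e_1 = (0.0000, 3.0000, -2.0000).
‖u_2‖ = 3.6056, so e_2 = (0.0000, 0.8321, -0.5547).
r_{13} = e_1·c_3 = 2.0000; r_{23} = e_2·c_3 = -3.8829.
u_3 = c_3 − 2.0000·e_1 + 3.8829·e_2 = (0.0000, 1.2308, 1.8462).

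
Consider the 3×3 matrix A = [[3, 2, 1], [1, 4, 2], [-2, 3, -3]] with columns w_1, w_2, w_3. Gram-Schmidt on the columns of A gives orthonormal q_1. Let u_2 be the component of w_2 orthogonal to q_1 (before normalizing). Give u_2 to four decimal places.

w_1 = (3, 1, -2); ‖w_1‖ = 3.7417, so q_1 = (0.8018, 0.2673, -0.5345).
q_1·w_2 = 0.8018·2 + 0.2673·4 + (-0.5345)·3 = 1.0690.
u_2 = w_2 − 1.0690·q_1 = (1.1429, 3.7143, 3.5714).

u_2 = (1.1429, 3.7143, 3.5714)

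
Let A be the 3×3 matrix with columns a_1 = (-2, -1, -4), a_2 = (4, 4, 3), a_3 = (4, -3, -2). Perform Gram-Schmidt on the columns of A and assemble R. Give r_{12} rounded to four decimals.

r_{12} = -5.2372

a_1 = (-2, -1, -4); ‖a_1‖ = 4.5826, so e_1 = (-0.4364, -0.2182, -0.8729).
r_{12} = e_1·a_2 = -5.2372.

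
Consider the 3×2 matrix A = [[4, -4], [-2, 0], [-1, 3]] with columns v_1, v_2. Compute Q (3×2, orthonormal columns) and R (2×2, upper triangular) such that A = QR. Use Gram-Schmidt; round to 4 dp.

q_1 = v_1/‖v_1‖ = (4, -2, -1)/4.5826 = (0.8729, -0.4364, -0.2182).
r_{12} = q_1·v_2 = -4.1461.
u_2 = v_2 + 4.1461·q_1 = (-0.3810, -1.8095, 2.0952).
‖u_2‖ = 2.7946, so q_2 = (-0.1363, -0.6475, 0.7498).

Q = [[0.8729, -0.1363], [-0.4364, -0.6475], [-0.2182, 0.7498]], R = [[4.5826, -4.1461], [0.0000, 2.7946]]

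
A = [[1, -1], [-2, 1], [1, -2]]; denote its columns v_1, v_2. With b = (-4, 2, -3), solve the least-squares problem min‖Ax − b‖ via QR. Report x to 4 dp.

x = (-0.5455, 1.5455)

v_1 = (1, -2, 1); ‖v_1‖ = 2.4495, so q_1 = (0.4082, -0.8165, 0.4082).
q_1·v_2 = 0.4082·(-1) + (-0.8165)·1 + 0.4082·(-2) = -2.0412.
u_2 = v_2 + 2.0412·q_1 = (-0.1667, -0.6667, -1.1667).
‖u_2‖ = 1.3540, so q_2 = (-0.1231, -0.4924, -0.8616).
Qᵀb = (-4.4907, 2.0926).
Back-substitute: x_2 = 2.0926/1.3540 = 1.5455.
x_1 = (-4.4907 + 2.0412·1.5455)/2.4495 = -0.5455.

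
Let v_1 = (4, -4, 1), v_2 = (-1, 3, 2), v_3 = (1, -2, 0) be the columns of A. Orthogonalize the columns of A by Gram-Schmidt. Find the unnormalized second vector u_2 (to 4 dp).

v_1 = (4, -4, 1); ‖v_1‖ = 5.7446, so e_1 = (0.6963, -0.6963, 0.1741).
e_1·v_2 = 0.6963·(-1) + (-0.6963)·3 + 0.1741·2 = -2.4371.
u_2 = v_2 + 2.4371·e_1 = (0.6970, 1.3030, 2.4242).

u_2 = (0.6970, 1.3030, 2.4242)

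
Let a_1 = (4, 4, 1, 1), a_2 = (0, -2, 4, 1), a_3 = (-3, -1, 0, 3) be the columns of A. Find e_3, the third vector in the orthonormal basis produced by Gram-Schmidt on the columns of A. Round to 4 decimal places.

e_3 = (-0.4210, 0.2290, -0.1034, 0.8716)

e_1 = a_1/‖a_1‖ = (4, 4, 1, 1)/5.8310 = (0.6860, 0.6860, 0.1715, 0.1715).
r_{12} = e_1·a_2 = -0.5145.
u_2 = a_2 + 0.5145·e_1 = (0.3529, -1.6471, 4.0882, 1.0882).
‖u_2‖ = 4.5536, so e_2 = (0.0775, -0.3617, 0.8978, 0.2390).
r_{13} = e_1·a_3 = -2.2295; r_{23} = e_2·a_3 = 0.8461.
u_3 = a_3 + 2.2295·e_1 − 0.8461·e_2 = (-1.5362, 0.8355, -0.3773, 3.1801).
‖u_3‖ = 3.6488, so e_3 = (-0.4210, 0.2290, -0.1034, 0.8716).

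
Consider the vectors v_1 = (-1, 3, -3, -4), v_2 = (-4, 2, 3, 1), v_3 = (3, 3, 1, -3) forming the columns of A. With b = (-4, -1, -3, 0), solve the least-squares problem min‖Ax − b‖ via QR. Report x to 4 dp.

x = (0.7282, 0.0344, -1.0256)

e_1 = v_1/‖v_1‖ = (-1, 3, -3, -4)/5.9161 = (-0.1690, 0.5071, -0.5071, -0.6761).
r_{12} = e_1·v_2 = -0.5071.
u_2 = v_2 + 0.5071·e_1 = (-4.0857, 2.2571, 2.7429, 0.6571).
‖u_2‖ = 5.4537, so e_2 = (-0.7492, 0.4139, 0.5029, 0.1205).
r_{13} = e_1·v_3 = 2.5355; r_{23} = e_2·v_3 = -0.8644.
u_3 = v_3 − 2.5355·e_1 + 0.8644·e_2 = (2.7810, 2.0720, 2.7205, -1.1816).
‖u_3‖ = 4.5634, so e_3 = (0.6094, 0.4541, 0.5962, -0.2589).
Qᵀb = (1.6903, 1.0740, -4.6802).
Back-substitute: x_3 = -4.6802/4.5634 = -1.0256.
x_2 = (1.0740 + 0.8644·(-1.0256))/5.4537 = 0.0344.
x_1 = (1.6903 + 0.5071·0.0344 − 2.5355·(-1.0256))/5.9161 = 0.7282.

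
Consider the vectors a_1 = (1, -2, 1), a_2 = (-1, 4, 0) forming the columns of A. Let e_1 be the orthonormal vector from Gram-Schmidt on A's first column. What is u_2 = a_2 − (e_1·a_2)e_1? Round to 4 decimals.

u_2 = (0.5000, 1.0000, 1.5000)

a_1 = (1, -2, 1); ‖a_1‖ = 2.4495, so e_1 = (0.4082, -0.8165, 0.4082).
e_1·a_2 = 0.4082·(-1) + (-0.8165)·4 + 0.4082·0 = -3.6742.
u_2 = a_2 + 3.6742·e_1 = (0.5000, 1.0000, 1.5000).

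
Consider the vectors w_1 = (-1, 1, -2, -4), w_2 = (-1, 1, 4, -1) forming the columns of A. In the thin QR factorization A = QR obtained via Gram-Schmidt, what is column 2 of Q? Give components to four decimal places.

q_2 = (-0.2515, 0.2515, 0.8802, -0.3143)

q_1 = w_1/‖w_1‖ = (-1, 1, -2, -4)/4.6904 = (-0.2132, 0.2132, -0.4264, -0.8528).
r_{12} = q_1·w_2 = -0.4264.
u_2 = w_2 + 0.4264·q_1 = (-1.0909, 1.0909, 3.8182, -1.3636).
‖u_2‖ = 4.3380, so q_2 = (-0.2515, 0.2515, 0.8802, -0.3143).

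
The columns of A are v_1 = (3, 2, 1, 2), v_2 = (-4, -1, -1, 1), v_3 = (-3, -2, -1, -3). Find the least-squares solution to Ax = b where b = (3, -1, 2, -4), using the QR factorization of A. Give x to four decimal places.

v_1 = (3, 2, 1, 2); ‖v_1‖ = 4.2426, so e_1 = (0.7071, 0.4714, 0.2357, 0.4714).
e_1·v_2 = 0.7071·(-4) + 0.4714·(-1) + 0.2357·(-1) + 0.4714·1 = -3.0641.
u_2 = v_2 + 3.0641·e_1 = (-1.8333, 0.4444, -0.2778, 2.4444).
‖u_2‖ = 3.1002, so e_2 = (-0.5914, 0.1434, -0.0896, 0.7885).
e_1·v_3 = 0.7071·(-3) + 0.4714·(-2) + 0.2357·(-1) + 0.4714·(-3) = -4.7140; e_2·v_3 = (-0.5914)·(-3) + 0.1434·(-2) + (-0.0896)·(-1) + 0.7885·(-3) = -0.7885.
u_3 = v_3 + 4.7140·e_1 + 0.7885·e_2 = (-0.1329, 0.3353, 0.0405, -0.1561).
‖u_3‖ = 0.3951, so e_3 = (-0.3365, 0.8486, 0.1024, -0.3951).
Qᵀb = (0.2357, -5.2506, -0.0732).
Back-substitute: x_3 = -0.0732/0.3951 = -0.1852.
x_2 = (-5.2506 + 0.7885·(-0.1852))/3.1002 = -1.7407.
x_1 = (0.2357 + 3.0641·(-1.7407) + 4.7140·(-0.1852))/4.2426 = -1.4074.

x = (-1.4074, -1.7407, -0.1852)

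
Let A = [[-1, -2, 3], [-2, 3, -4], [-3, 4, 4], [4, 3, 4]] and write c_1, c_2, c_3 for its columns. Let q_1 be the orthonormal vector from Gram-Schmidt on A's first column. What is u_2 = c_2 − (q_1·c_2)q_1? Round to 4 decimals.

c_1 = (-1, -2, -3, 4); ‖c_1‖ = 5.4772, so q_1 = (-0.1826, -0.3651, -0.5477, 0.7303).
q_1·c_2 = (-0.1826)·(-2) + (-0.3651)·3 + (-0.5477)·4 + 0.7303·3 = -0.7303.
u_2 = c_2 + 0.7303·q_1 = (-2.1333, 2.7333, 3.6000, 3.5333).

u_2 = (-2.1333, 2.7333, 3.6000, 3.5333)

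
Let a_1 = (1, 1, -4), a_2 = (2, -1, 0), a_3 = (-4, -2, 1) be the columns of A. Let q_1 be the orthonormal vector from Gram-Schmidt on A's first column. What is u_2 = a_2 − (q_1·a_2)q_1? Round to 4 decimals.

u_2 = (1.9444, -1.0556, 0.2222)

a_1 = (1, 1, -4); ‖a_1‖ = 4.2426, so q_1 = (0.2357, 0.2357, -0.9428).
q_1·a_2 = 0.2357·2 + 0.2357·(-1) + (-0.9428)·0 = 0.2357.
u_2 = a_2 − 0.2357·q_1 = (1.9444, -1.0556, 0.2222).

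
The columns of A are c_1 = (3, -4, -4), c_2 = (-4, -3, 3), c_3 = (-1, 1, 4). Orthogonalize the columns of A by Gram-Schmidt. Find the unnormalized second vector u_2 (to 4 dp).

u_2 = (-3.1220, -4.1707, 1.8293)

q_1 = c_1/‖c_1‖ = (3, -4, -4)/6.4031 = (0.4685, -0.6247, -0.6247).
r_{12} = q_1·c_2 = -1.8741.
u_2 = c_2 + 1.8741·q_1 = (-3.1220, -4.1707, 1.8293).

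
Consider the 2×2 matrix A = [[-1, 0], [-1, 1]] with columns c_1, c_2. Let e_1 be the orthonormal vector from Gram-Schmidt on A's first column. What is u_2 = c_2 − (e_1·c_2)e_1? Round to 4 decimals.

c_1 = (-1, -1); ‖c_1‖ = 1.4142, so e_1 = (-0.7071, -0.7071).
e_1·c_2 = (-0.7071)·0 + (-0.7071)·1 = -0.7071.
u_2 = c_2 + 0.7071·e_1 = (-0.5000, 0.5000).

u_2 = (-0.5000, 0.5000)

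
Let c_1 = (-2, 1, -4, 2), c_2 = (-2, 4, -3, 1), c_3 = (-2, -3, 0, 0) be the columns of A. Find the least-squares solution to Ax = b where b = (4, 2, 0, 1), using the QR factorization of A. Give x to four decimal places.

c_1 = (-2, 1, -4, 2); ‖c_1‖ = 5.0000, so q_1 = (-0.4000, 0.2000, -0.8000, 0.4000).
q_1·c_2 = (-0.4000)·(-2) + 0.2000·4 + (-0.8000)·(-3) + 0.4000·1 = 4.4000.
u_2 = c_2 − 4.4000·q_1 = (-0.2400, 3.1200, 0.5200, -0.7600).
‖u_2‖ = 3.2619, so q_2 = (-0.0736, 0.9565, 0.1594, -0.2330).
q_1·c_3 = (-0.4000)·(-2) + 0.2000·(-3) + (-0.8000)·0 + 0.4000·0 = 0.2000; q_2·c_3 = (-0.0736)·(-2) + 0.9565·(-3) + 0.1594·0 + (-0.2330)·0 = -2.7223.
u_3 = c_3 − 0.2000·q_1 + 2.7223·q_2 = (-2.1203, -0.4361, 0.5940, -0.7143).
‖u_3‖ = 2.3556, so q_3 = (-0.9001, -0.1851, 0.2522, -0.3032).
Qᵀb = (-0.8000, 1.3857, -4.2739).
Back-substitute: x_3 = -4.2739/2.3556 = -1.8144.
x_2 = (1.3857 + 2.7223·(-1.8144))/3.2619 = -1.0894.
x_1 = (-0.8000 − 4.4000·(-1.0894) − 0.2000·(-1.8144))/5.0000 = 0.8713.

x = (0.8713, -1.0894, -1.8144)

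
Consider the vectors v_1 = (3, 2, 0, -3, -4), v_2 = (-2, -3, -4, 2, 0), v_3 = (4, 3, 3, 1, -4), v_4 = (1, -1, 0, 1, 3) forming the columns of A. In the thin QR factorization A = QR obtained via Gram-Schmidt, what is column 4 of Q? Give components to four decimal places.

e_4 = (0.8153, -0.2235, -0.2284, 0.0233, 0.4823)

v_1 = (3, 2, 0, -3, -4); ‖v_1‖ = 6.1644, so e_1 = (0.4867, 0.3244, 0.0000, -0.4867, -0.6489).
e_1·v_2 = 0.4867·(-2) + 0.3244·(-3) + 0.0000·(-4) + (-0.4867)·2 + (-0.6489)·0 = -2.9200.
u_2 = v_2 + 2.9200·e_1 = (-0.5789, -2.0526, -4.0000, 0.5789, -1.8947).
‖u_2‖ = 4.9471, so e_2 = (-0.1170, -0.4149, -0.8086, 0.1170, -0.3830).
e_1·v_3 = 0.4867·4 + 0.3244·3 + 0.0000·3 + (-0.4867)·1 + (-0.6489)·(-4) = 5.0289; e_2·v_3 = (-0.1170)·4 + (-0.4149)·3 + (-0.8086)·3 + 0.1170·1 + (-0.3830)·(-4) = -2.4895.
u_3 = v_3 − 5.0289·e_1 + 2.4895·e_2 = (1.2613, 0.3355, 0.9871, 3.7387, -1.6903).
‖u_3‖ = 4.4173, so e_3 = (0.2855, 0.0759, 0.2235, 0.8464, -0.3827).
e_1·v_4 = 0.4867·1 + 0.3244·(-1) + 0.0000·0 + (-0.4867)·1 + (-0.6489)·3 = -2.2711; e_2·v_4 = (-0.1170)·1 + (-0.4149)·(-1) + (-0.8086)·0 + 0.1170·1 + (-0.3830)·3 = -0.7341; e_3·v_4 = 0.2855·1 + 0.0759·(-1) + 0.2235·0 + 0.8464·1 + (-0.3827)·3 = -0.0920.
u_4 = v_4 + 2.2711·e_1 + 0.7341·e_2 + 0.0920·e_3 = (2.0456, -0.5608, -0.5730, 0.0585, 1.2100).
‖u_4‖ = 2.5089, so e_4 = (0.8153, -0.2235, -0.2284, 0.0233, 0.4823).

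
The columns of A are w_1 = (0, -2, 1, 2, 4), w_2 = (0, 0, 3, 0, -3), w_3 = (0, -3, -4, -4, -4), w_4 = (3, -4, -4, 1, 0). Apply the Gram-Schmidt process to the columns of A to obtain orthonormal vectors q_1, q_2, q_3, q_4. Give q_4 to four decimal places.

q_1 = w_1/‖w_1‖ = (0, -2, 1, 2, 4)/5.0000 = (0.0000, -0.4000, 0.2000, 0.4000, 0.8000).
r_{12} = q_1·w_2 = -1.8000.
u_2 = w_2 + 1.8000·q_1 = (0.0000, -0.7200, 3.3600, 0.7200, -1.5600).
‖u_2‖ = 3.8419, so q_2 = (0.0000, -0.1874, 0.8746, 0.1874, -0.4061).
r_{13} = q_1·w_3 = -4.4000; r_{23} = q_2·w_3 = -2.0615.
u_3 = w_3 + 4.4000·q_1 + 2.0615·q_2 = (0.0000, -5.1463, -1.3171, -1.8537, -1.3171).
‖u_3‖ = 5.7784, so q_3 = (0.0000, -0.8906, -0.2279, -0.3208, -0.2279).
r_{14} = q_1·w_4 = 1.2000; r_{24} = q_2·w_4 = -2.5612; r_{34} = q_3·w_4 = 4.1534.
u_4 = w_4 − 1.2000·q_1 + 2.5612·q_2 − 4.1534·q_3 = (3.0000, -0.3009, -1.0533, 2.3324, -1.0533).
‖u_4‖ = 4.0926, so q_4 = (0.7330, -0.0735, -0.2574, 0.5699, -0.2574).

q_4 = (0.7330, -0.0735, -0.2574, 0.5699, -0.2574)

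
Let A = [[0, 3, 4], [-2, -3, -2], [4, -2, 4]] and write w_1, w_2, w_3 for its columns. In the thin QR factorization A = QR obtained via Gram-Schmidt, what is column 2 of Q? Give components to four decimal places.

q_2 = (0.6425, -0.6854, -0.3427)

q_1 = w_1/‖w_1‖ = (0, -2, 4)/4.4721 = (0.0000, -0.4472, 0.8944).
r_{12} = q_1·w_2 = -0.4472.
u_2 = w_2 + 0.4472·q_1 = (3.0000, -3.2000, -1.6000).
‖u_2‖ = 4.6690, so q_2 = (0.6425, -0.6854, -0.3427).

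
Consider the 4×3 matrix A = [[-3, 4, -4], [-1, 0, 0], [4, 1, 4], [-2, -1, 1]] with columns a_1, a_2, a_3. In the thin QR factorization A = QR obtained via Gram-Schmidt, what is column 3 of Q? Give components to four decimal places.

a_1 = (-3, -1, 4, -2); ‖a_1‖ = 5.4772, so e_1 = (-0.5477, -0.1826, 0.7303, -0.3651).
e_1·a_2 = (-0.5477)·4 + (-0.1826)·0 + 0.7303·1 + (-0.3651)·(-1) = -1.0954.
u_2 = a_2 + 1.0954·e_1 = (3.4000, -0.2000, 1.8000, -1.4000).
‖u_2‖ = 4.0988, so e_2 = (0.8295, -0.0488, 0.4392, -0.3416).
e_1·a_3 = (-0.5477)·(-4) + (-0.1826)·0 + 0.7303·4 + (-0.3651)·1 = 4.7469; e_2·a_3 = 0.8295·(-4) + (-0.0488)·0 + 0.4392·4 + (-0.3416)·1 = -1.9030.
u_3 = a_3 − 4.7469·e_1 + 1.9030·e_2 = (0.1786, 0.7738, 1.3690, 2.0833).
‖u_3‖ = 2.6163, so e_3 = (0.0683, 0.2958, 0.5233, 0.7963).

e_3 = (0.0683, 0.2958, 0.5233, 0.7963)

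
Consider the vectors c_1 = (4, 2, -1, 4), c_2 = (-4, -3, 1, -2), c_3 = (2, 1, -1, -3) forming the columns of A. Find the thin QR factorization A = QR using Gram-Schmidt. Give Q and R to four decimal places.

Q = [[0.6576, -0.3232, 0.5490], [0.3288, -0.6599, -0.6515], [-0.1644, 0.0808, -0.4099], [0.6576, 0.6734, -0.3257]], R = [[6.0828, -5.0964, -0.1644], [0.0000, 2.0067, -3.4074], [0.0000, 0.0000, 1.8337]]

c_1 = (4, 2, -1, 4); ‖c_1‖ = 6.0828, so q_1 = (0.6576, 0.3288, -0.1644, 0.6576).
q_1·c_2 = 0.6576·(-4) + 0.3288·(-3) + (-0.1644)·1 + 0.6576·(-2) = -5.0964.
u_2 = c_2 + 5.0964·q_1 = (-0.6486, -1.3243, 0.1622, 1.3514).
‖u_2‖ = 2.0067, so q_2 = (-0.3232, -0.6599, 0.0808, 0.6734).
q_1·c_3 = 0.6576·2 + 0.3288·1 + (-0.1644)·(-1) + 0.6576·(-3) = -0.1644; q_2·c_3 = (-0.3232)·2 + (-0.6599)·1 + 0.0808·(-1) + 0.6734·(-3) = -3.4074.
u_3 = c_3 + 0.1644·q_1 + 3.4074·q_2 = (1.0067, -1.1946, -0.7517, -0.5973).
‖u_3‖ = 1.8337, so q_3 = (0.5490, -0.6515, -0.4099, -0.3257).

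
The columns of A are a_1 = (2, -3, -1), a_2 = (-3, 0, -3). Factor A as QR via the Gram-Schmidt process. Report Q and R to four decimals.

a_1 = (2, -3, -1); ‖a_1‖ = 3.7417, so q_1 = (0.5345, -0.8018, -0.2673).
q_1·a_2 = 0.5345·(-3) + (-0.8018)·0 + (-0.2673)·(-3) = -0.8018.
u_2 = a_2 + 0.8018·q_1 = (-2.5714, -0.6429, -3.2143).
‖u_2‖ = 4.1662, so q_2 = (-0.6172, -0.1543, -0.7715).

Q = [[0.5345, -0.6172], [-0.8018, -0.1543], [-0.2673, -0.7715]], R = [[3.7417, -0.8018], [0.0000, 4.1662]]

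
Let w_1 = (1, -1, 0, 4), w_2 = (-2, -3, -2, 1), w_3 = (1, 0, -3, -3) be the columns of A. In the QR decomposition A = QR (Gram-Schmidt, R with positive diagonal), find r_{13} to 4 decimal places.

r_{13} = -2.5927

w_1 = (1, -1, 0, 4); ‖w_1‖ = 4.2426, so q_1 = (0.2357, -0.2357, 0.0000, 0.9428).
r_{13} = q_1·w_3 = -2.5927.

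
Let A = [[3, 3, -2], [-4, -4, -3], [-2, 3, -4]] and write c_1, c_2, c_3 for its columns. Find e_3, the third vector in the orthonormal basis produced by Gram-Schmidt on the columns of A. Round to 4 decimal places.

c_1 = (3, -4, -2); ‖c_1‖ = 5.3852, so e_1 = (0.5571, -0.7428, -0.3714).
e_1·c_2 = 0.5571·3 + (-0.7428)·(-4) + (-0.3714)·3 = 3.5282.
u_2 = c_2 − 3.5282·e_1 = (1.0345, -1.3793, 4.3103).
‖u_2‖ = 4.6424, so e_2 = (0.2228, -0.2971, 0.9285).
e_1·c_3 = 0.5571·(-2) + (-0.7428)·(-3) + (-0.3714)·(-4) = 2.5997; e_2·c_3 = 0.2228·(-2) + (-0.2971)·(-3) + 0.9285·(-4) = -3.2682.
u_3 = c_3 − 2.5997·e_1 + 3.2682·e_2 = (-2.7200, -2.0400, 0.0000).
‖u_3‖ = 3.4000, so e_3 = (-0.8000, -0.6000, 0.0000).

e_3 = (-0.8000, -0.6000, 0.0000)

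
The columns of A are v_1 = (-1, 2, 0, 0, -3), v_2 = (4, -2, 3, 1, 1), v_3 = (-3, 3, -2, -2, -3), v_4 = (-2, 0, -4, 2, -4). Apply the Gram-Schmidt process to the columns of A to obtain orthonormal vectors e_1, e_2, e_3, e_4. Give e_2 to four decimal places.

v_1 = (-1, 2, 0, 0, -3); ‖v_1‖ = 3.7417, so e_1 = (-0.2673, 0.5345, 0.0000, 0.0000, -0.8018).
e_1·v_2 = (-0.2673)·4 + 0.5345·(-2) + 0.0000·3 + 0.0000·1 + (-0.8018)·1 = -2.9399.
u_2 = v_2 + 2.9399·e_1 = (3.2143, -0.4286, 3.0000, 1.0000, -1.3571).
‖u_2‖ = 4.7283, so e_2 = (0.6798, -0.0906, 0.6345, 0.2115, -0.2870).

e_2 = (0.6798, -0.0906, 0.6345, 0.2115, -0.2870)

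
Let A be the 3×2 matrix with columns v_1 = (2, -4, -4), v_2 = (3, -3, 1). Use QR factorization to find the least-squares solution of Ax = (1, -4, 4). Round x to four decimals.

e_1 = v_1/‖v_1‖ = (2, -4, -4)/6.0000 = (0.3333, -0.6667, -0.6667).
r_{12} = e_1·v_2 = 2.3333.
u_2 = v_2 − 2.3333·e_1 = (2.2222, -1.4444, 2.5556).
‖u_2‖ = 3.6818, so e_2 = (0.6036, -0.3923, 0.6941).
Qᵀb = (0.3333, 4.9493).
Back-substitute: x_2 = 4.9493/3.6818 = 1.3443.
x_1 = (0.3333 − 2.3333·1.3443)/6.0000 = -0.4672.

x = (-0.4672, 1.3443)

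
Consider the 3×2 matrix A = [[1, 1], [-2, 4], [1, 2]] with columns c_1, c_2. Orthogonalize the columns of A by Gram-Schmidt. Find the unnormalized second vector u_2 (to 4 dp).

u_2 = (1.8333, 2.3333, 2.8333)

e_1 = c_1/‖c_1‖ = (1, -2, 1)/2.4495 = (0.4082, -0.8165, 0.4082).
r_{12} = e_1·c_2 = -2.0412.
u_2 = c_2 + 2.0412·e_1 = (1.8333, 2.3333, 2.8333).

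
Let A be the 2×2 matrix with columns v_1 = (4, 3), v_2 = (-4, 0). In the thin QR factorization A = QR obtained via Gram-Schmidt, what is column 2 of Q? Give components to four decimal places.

e_2 = (-0.6000, 0.8000)

v_1 = (4, 3); ‖v_1‖ = 5.0000, so e_1 = (0.8000, 0.6000).
e_1·v_2 = 0.8000·(-4) + 0.6000·0 = -3.2000.
u_2 = v_2 + 3.2000·e_1 = (-1.4400, 1.9200).
‖u_2‖ = 2.4000, so e_2 = (-0.6000, 0.8000).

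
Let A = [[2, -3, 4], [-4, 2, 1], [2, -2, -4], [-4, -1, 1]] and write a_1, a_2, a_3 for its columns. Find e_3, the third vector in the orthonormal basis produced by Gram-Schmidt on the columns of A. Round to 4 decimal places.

e_3 = (0.6191, 0.0853, -0.7645, -0.1579)

a_1 = (2, -4, 2, -4); ‖a_1‖ = 6.3246, so e_1 = (0.3162, -0.6325, 0.3162, -0.6325).
e_1·a_2 = 0.3162·(-3) + (-0.6325)·2 + 0.3162·(-2) + (-0.6325)·(-1) = -2.2136.
u_2 = a_2 + 2.2136·e_1 = (-2.3000, 0.6000, -1.3000, -2.4000).
‖u_2‖ = 3.6194, so e_2 = (-0.6355, 0.1658, -0.3592, -0.6631).
e_1·a_3 = 0.3162·4 + (-0.6325)·1 + 0.3162·(-4) + (-0.6325)·1 = -1.2649; e_2·a_3 = (-0.6355)·4 + 0.1658·1 + (-0.3592)·(-4) + (-0.6631)·1 = -1.6025.
u_3 = a_3 + 1.2649·e_1 + 1.6025·e_2 = (3.3817, 0.4656, -4.1756, -0.8626).
‖u_3‖ = 5.4619, so e_3 = (0.6191, 0.0853, -0.7645, -0.1579).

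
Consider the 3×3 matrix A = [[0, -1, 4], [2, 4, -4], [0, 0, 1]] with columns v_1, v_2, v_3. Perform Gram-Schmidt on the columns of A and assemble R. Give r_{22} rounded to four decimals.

v_1 = (0, 2, 0); ‖v_1‖ = 2.0000, so q_1 = (0.0000, 1.0000, 0.0000).
q_1·v_2 = 0.0000·(-1) + 1.0000·4 + 0.0000·0 = 4.0000.
u_2 = v_2 − 4.0000·q_1 = (-1.0000, 0.0000, 0.0000).
r_{22} = ‖u_2‖ = 1.0000.

r_{22} = 1.0000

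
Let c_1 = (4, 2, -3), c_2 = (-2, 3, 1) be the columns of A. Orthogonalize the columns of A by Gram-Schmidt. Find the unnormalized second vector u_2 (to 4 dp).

u_2 = (-1.3103, 3.3448, 0.4828)

q_1 = c_1/‖c_1‖ = (4, 2, -3)/5.3852 = (0.7428, 0.3714, -0.5571).
r_{12} = q_1·c_2 = -0.9285.
u_2 = c_2 + 0.9285·q_1 = (-1.3103, 3.3448, 0.4828).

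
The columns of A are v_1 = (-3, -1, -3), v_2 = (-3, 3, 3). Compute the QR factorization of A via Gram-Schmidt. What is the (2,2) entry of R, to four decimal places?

e_1 = v_1/‖v_1‖ = (-3, -1, -3)/4.3589 = (-0.6882, -0.2294, -0.6882).
r_{12} = e_1·v_2 = -0.6882.
u_2 = v_2 + 0.6882·e_1 = (-3.4737, 2.8421, 2.5263).
r_{22} = ‖u_2‖ = 5.1504.

r_{22} = 5.1504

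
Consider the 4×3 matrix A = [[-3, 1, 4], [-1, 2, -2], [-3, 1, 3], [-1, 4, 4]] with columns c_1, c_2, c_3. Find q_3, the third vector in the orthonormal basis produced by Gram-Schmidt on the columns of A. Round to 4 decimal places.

q_3 = (0.2032, -0.8906, -0.0413, 0.4048)

q_1 = c_1/‖c_1‖ = (-3, -1, -3, -1)/4.4721 = (-0.6708, -0.2236, -0.6708, -0.2236).
r_{12} = q_1·c_2 = -2.6833.
u_2 = c_2 + 2.6833·q_1 = (-0.8000, 1.4000, -0.8000, 3.4000).
‖u_2‖ = 3.8471, so q_2 = (-0.2080, 0.3639, -0.2080, 0.8838).
r_{13} = q_1·c_3 = -5.1430; r_{23} = q_2·c_3 = 1.3517.
u_3 = c_3 + 5.1430·q_1 − 1.3517·q_2 = (0.8311, -3.6419, -0.1689, 1.6554).
‖u_3‖ = 4.0894, so q_3 = (0.2032, -0.8906, -0.0413, 0.4048).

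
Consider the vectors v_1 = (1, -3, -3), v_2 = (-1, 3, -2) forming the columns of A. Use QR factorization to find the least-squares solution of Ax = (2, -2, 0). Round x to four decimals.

x = (0.3200, -0.4800)

q_1 = v_1/‖v_1‖ = (1, -3, -3)/4.3589 = (0.2294, -0.6882, -0.6882).
r_{12} = q_1·v_2 = -0.9177.
u_2 = v_2 + 0.9177·q_1 = (-0.7895, 2.3684, -2.6316).
‖u_2‖ = 3.6274, so q_2 = (-0.2176, 0.6529, -0.7255).
Qᵀb = (1.8353, -1.7411).
Back-substitute: x_2 = -1.7411/3.6274 = -0.4800.
x_1 = (1.8353 + 0.9177·(-0.4800))/4.3589 = 0.3200.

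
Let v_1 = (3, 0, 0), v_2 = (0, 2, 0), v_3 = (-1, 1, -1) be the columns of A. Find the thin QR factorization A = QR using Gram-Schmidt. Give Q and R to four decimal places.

q_1 = v_1/‖v_1‖ = (3, 0, 0)/3.0000 = (1.0000, 0.0000, 0.0000).
r_{12} = q_1·v_2 = 0.0000.
u_2 = v_2 + 0.0000·q_1 = (0.0000, 2.0000, 0.0000).
‖u_2‖ = 2.0000, so q_2 = (0.0000, 1.0000, 0.0000).
r_{13} = q_1·v_3 = -1.0000; r_{23} = q_2·v_3 = 1.0000.
u_3 = v_3 + 1.0000·q_1 − 1.0000·q_2 = (0.0000, 0.0000, -1.0000).
‖u_3‖ = 1.0000, so q_3 = (0.0000, 0.0000, -1.0000).

Q = [[1.0000, 0.0000, 0.0000], [0.0000, 1.0000, 0.0000], [0.0000, 0.0000, -1.0000]], R = [[3.0000, 0.0000, -1.0000], [0.0000, 2.0000, 1.0000], [0.0000, 0.0000, 1.0000]]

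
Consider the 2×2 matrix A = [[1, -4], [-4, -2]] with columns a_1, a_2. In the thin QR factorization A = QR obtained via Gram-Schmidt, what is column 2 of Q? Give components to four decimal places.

q_2 = (-0.9701, -0.2425)

a_1 = (1, -4); ‖a_1‖ = 4.1231, so q_1 = (0.2425, -0.9701).
q_1·a_2 = 0.2425·(-4) + (-0.9701)·(-2) = 0.9701.
u_2 = a_2 − 0.9701·q_1 = (-4.2353, -1.0588).
‖u_2‖ = 4.3656, so q_2 = (-0.9701, -0.2425).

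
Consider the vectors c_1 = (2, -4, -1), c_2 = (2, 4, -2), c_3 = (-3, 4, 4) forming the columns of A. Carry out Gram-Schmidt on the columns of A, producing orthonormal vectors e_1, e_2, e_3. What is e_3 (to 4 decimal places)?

c_1 = (2, -4, -1); ‖c_1‖ = 4.5826, so e_1 = (0.4364, -0.8729, -0.2182).
e_1·c_2 = 0.4364·2 + (-0.8729)·4 + (-0.2182)·(-2) = -2.1822.
u_2 = c_2 + 2.1822·e_1 = (2.9524, 2.0952, -2.4762).
‖u_2‖ = 4.3861, so e_2 = (0.6731, 0.4777, -0.5646).
e_1·c_3 = 0.4364·(-3) + (-0.8729)·4 + (-0.2182)·4 = -5.6737; e_2·c_3 = 0.6731·(-3) + 0.4777·4 + (-0.5646)·4 = -2.3668.
u_3 = c_3 + 5.6737·e_1 + 2.3668·e_2 = (1.0693, 0.1782, 1.4257).
‖u_3‖ = 1.7911, so e_3 = (0.5970, 0.0995, 0.7960).

e_3 = (0.5970, 0.0995, 0.7960)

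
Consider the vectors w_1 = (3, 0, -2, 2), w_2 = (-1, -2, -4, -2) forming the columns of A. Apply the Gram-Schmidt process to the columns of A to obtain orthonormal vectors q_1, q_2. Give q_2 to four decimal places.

q_2 = (-0.2356, -0.4005, -0.7774, -0.4240)

q_1 = w_1/‖w_1‖ = (3, 0, -2, 2)/4.1231 = (0.7276, 0.0000, -0.4851, 0.4851).
r_{12} = q_1·w_2 = 0.2425.
u_2 = w_2 − 0.2425·q_1 = (-1.1765, -2.0000, -3.8824, -2.1176).
‖u_2‖ = 4.9941, so q_2 = (-0.2356, -0.4005, -0.7774, -0.4240).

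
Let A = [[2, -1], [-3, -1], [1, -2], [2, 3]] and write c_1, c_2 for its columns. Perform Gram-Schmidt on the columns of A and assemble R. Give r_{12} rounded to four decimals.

r_{12} = 1.1785

q_1 = c_1/‖c_1‖ = (2, -3, 1, 2)/4.2426 = (0.4714, -0.7071, 0.2357, 0.4714).
r_{12} = q_1·c_2 = 1.1785.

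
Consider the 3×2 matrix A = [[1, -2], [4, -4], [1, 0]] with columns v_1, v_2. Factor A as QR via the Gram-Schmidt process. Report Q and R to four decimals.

Q = [[0.2357, -0.7071], [0.9428, 0.0000], [0.2357, 0.7071]], R = [[4.2426, -4.2426], [0.0000, 1.4142]]

q_1 = v_1/‖v_1‖ = (1, 4, 1)/4.2426 = (0.2357, 0.9428, 0.2357).
r_{12} = q_1·v_2 = -4.2426.
u_2 = v_2 + 4.2426·q_1 = (-1.0000, 0.0000, 1.0000).
‖u_2‖ = 1.4142, so q_2 = (-0.7071, 0.0000, 0.7071).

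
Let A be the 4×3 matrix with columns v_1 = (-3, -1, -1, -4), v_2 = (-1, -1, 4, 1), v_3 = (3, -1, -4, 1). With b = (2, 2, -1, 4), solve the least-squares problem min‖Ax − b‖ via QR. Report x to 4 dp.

x = (-1.0531, -0.7186, -0.3200)

v_1 = (-3, -1, -1, -4); ‖v_1‖ = 5.1962, so e_1 = (-0.5774, -0.1925, -0.1925, -0.7698).
e_1·v_2 = (-0.5774)·(-1) + (-0.1925)·(-1) + (-0.1925)·4 + (-0.7698)·1 = -0.7698.
u_2 = v_2 + 0.7698·e_1 = (-1.4444, -1.1481, 3.8519, 0.4074).
‖u_2‖ = 4.2904, so e_2 = (-0.3367, -0.2676, 0.8978, 0.0950).
e_1·v_3 = (-0.5774)·3 + (-0.1925)·(-1) + (-0.1925)·(-4) + (-0.7698)·1 = -1.5396; e_2·v_3 = (-0.3367)·3 + (-0.2676)·(-1) + 0.8978·(-4) + 0.0950·1 = -4.2386.
u_3 = v_3 + 1.5396·e_1 + 4.2386·e_2 = (0.6841, -2.4306, -0.4909, 0.2173).
‖u_3‖ = 2.5815, so e_3 = (0.2650, -0.9416, -0.1902, 0.0842).
Qᵀb = (-4.4264, -1.7265, -0.8262).
Back-substitute: x_3 = -0.8262/2.5815 = -0.3200.
x_2 = (-1.7265 + 4.2386·(-0.3200))/4.2904 = -0.7186.
x_1 = (-4.4264 + 0.7698·(-0.7186) + 1.5396·(-0.3200))/5.1962 = -1.0531.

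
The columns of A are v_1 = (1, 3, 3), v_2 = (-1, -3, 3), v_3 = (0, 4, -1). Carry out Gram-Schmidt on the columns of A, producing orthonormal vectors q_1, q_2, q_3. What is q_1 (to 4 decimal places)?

q_1 = (0.2294, 0.6882, 0.6882)

v_1 = (1, 3, 3); ‖v_1‖ = 4.3589, so q_1 = (0.2294, 0.6882, 0.6882).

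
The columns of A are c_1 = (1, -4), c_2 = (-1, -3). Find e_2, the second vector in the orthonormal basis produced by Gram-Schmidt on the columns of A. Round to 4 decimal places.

c_1 = (1, -4); ‖c_1‖ = 4.1231, so e_1 = (0.2425, -0.9701).
e_1·c_2 = 0.2425·(-1) + (-0.9701)·(-3) = 2.6679.
u_2 = c_2 − 2.6679·e_1 = (-1.6471, -0.4118).
‖u_2‖ = 1.6977, so e_2 = (-0.9701, -0.2425).

e_2 = (-0.9701, -0.2425)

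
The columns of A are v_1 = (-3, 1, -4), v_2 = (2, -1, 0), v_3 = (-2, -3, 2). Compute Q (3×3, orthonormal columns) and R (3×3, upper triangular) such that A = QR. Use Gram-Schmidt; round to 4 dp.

q_1 = v_1/‖v_1‖ = (-3, 1, -4)/5.0990 = (-0.5883, 0.1961, -0.7845).
r_{12} = q_1·v_2 = -1.3728.
u_2 = v_2 + 1.3728·q_1 = (1.1923, -0.7308, -1.0769).
‖u_2‖ = 1.7650, so q_2 = (0.6755, -0.4140, -0.6101).
r_{13} = q_1·v_3 = -0.9806; r_{23} = q_2·v_3 = -1.3292.
u_3 = v_3 + 0.9806·q_1 + 1.3292·q_2 = (-1.6790, -3.3580, 0.4198).
‖u_3‖ = 3.7778, so q_3 = (-0.4444, -0.8889, 0.1111).

Q = [[-0.5883, 0.6755, -0.4444], [0.1961, -0.4140, -0.8889], [-0.7845, -0.6101, 0.1111]], R = [[5.0990, -1.3728, -0.9806], [0.0000, 1.7650, -1.3292], [0.0000, 0.0000, 3.7778]]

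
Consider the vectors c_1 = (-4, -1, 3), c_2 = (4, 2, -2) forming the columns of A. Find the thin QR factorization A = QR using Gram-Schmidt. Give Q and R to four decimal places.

q_1 = c_1/‖c_1‖ = (-4, -1, 3)/5.0990 = (-0.7845, -0.1961, 0.5883).
r_{12} = q_1·c_2 = -4.7068.
u_2 = c_2 + 4.7068·q_1 = (0.3077, 1.0769, 0.7692).
‖u_2‖ = 1.3587, so q_2 = (0.2265, 0.7926, 0.5661).

Q = [[-0.7845, 0.2265], [-0.1961, 0.7926], [0.5883, 0.5661]], R = [[5.0990, -4.7068], [0.0000, 1.3587]]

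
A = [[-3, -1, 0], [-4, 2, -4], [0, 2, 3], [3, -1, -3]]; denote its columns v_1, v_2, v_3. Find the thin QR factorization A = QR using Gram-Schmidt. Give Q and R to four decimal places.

Q = [[-0.5145, -0.5987, 0.2085], [-0.6860, 0.3716, -0.6255], [0.0000, 0.7020, 0.4170], [0.5145, -0.1032, -0.6255]], R = [[5.8310, -1.3720, 1.2005], [0.0000, 2.8491, 0.9291], [0.0000, 0.0000, 5.6299]]

v_1 = (-3, -4, 0, 3); ‖v_1‖ = 5.8310, so e_1 = (-0.5145, -0.6860, 0.0000, 0.5145).
e_1·v_2 = (-0.5145)·(-1) + (-0.6860)·2 + 0.0000·2 + 0.5145·(-1) = -1.3720.
u_2 = v_2 + 1.3720·e_1 = (-1.7059, 1.0588, 2.0000, -0.2941).
‖u_2‖ = 2.8491, so e_2 = (-0.5987, 0.3716, 0.7020, -0.1032).
e_1·v_3 = (-0.5145)·0 + (-0.6860)·(-4) + 0.0000·3 + 0.5145·(-3) = 1.2005; e_2·v_3 = (-0.5987)·0 + 0.3716·(-4) + 0.7020·3 + (-0.1032)·(-3) = 0.9291.
u_3 = v_3 − 1.2005·e_1 − 0.9291·e_2 = (1.1739, -3.5217, 2.3478, -3.5217).
‖u_3‖ = 5.6299, so e_3 = (0.2085, -0.6255, 0.4170, -0.6255).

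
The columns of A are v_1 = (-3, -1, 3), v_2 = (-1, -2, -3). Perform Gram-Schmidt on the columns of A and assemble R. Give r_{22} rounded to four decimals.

v_1 = (-3, -1, 3); ‖v_1‖ = 4.3589, so e_1 = (-0.6882, -0.2294, 0.6882).
e_1·v_2 = (-0.6882)·(-1) + (-0.2294)·(-2) + 0.6882·(-3) = -0.9177.
u_2 = v_2 + 0.9177·e_1 = (-1.6316, -2.2105, -2.3684).
r_{22} = ‖u_2‖ = 3.6274.

r_{22} = 3.6274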